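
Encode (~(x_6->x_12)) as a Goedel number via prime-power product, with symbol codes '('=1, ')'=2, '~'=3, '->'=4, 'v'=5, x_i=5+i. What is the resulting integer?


Formula: (~(x_6->x_12))
Symbol codes: [1, 3, 1, 11, 4, 17, 2, 2]
Primes: [2, 3, 5, 7, 11, 13, 17, 19]
p_1^1 = 2^1 = 2
p_2^3 = 3^3 = 27
p_3^1 = 5^1 = 5
p_4^11 = 7^11 = 1977326743
p_5^4 = 11^4 = 14641
p_6^17 = 13^17 = 8650415919381337933
p_7^2 = 17^2 = 289
p_8^2 = 19^2 = 361
Product = 7054317116242087283330937054662462226570

7054317116242087283330937054662462226570


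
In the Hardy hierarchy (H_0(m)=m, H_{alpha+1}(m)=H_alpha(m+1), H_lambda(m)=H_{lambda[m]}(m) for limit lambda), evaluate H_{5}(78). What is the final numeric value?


H_5(78):
For finite ordinals k, H_k(n) = n + k (each successor step adds 1).
H_5(78) = 78 + 5 = 83

83


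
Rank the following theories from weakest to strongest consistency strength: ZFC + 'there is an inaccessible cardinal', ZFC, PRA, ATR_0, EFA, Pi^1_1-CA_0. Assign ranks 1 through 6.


Ordering by consistency strength:
1. EFA
2. PRA
3. ATR_0
4. Pi^1_1-CA_0
5. ZFC
6. ZFC + 'there is an inaccessible cardinal'


ZFC + 'there is an inaccessible cardinal'=6, ZFC=5, PRA=2, ATR_0=3, EFA=1, Pi^1_1-CA_0=4


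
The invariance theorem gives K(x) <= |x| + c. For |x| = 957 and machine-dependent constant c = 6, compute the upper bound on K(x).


K(x) <= |x| + c = 957 + 6 = 963

963


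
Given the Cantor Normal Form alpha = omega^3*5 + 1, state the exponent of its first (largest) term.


CNF: omega^3*5 + 1
The leading term is omega^3*5, which has exponent 3.

3


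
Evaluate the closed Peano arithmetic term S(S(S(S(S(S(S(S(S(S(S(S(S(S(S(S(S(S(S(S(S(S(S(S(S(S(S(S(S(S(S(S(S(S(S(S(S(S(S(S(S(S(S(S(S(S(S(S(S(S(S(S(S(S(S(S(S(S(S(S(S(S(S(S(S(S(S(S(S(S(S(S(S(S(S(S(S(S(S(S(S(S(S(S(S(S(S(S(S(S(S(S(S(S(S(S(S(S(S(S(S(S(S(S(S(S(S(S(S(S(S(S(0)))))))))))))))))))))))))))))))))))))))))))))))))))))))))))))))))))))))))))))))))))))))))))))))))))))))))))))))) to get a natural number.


Counting successors applied to 0:
112 applications of S to 0 = 112

112


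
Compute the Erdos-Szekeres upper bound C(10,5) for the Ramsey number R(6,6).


R(6,6) <= C(6+6-2, 6-1) = C(10, 5)
C(10, 5) = 10! / (5! * 5!)
= 252

252


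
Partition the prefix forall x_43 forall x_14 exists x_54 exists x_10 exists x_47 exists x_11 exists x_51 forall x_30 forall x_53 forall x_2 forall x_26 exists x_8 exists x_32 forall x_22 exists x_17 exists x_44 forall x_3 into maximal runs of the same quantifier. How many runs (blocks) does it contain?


Alternations = 6.
Blocks = alternations + 1 = 7

7


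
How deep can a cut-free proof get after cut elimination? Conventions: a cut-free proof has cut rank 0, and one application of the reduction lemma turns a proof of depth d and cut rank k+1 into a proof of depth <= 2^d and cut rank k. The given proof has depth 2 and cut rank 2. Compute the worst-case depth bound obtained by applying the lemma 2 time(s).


Each rank reduction sends depth d to at most 2^d; cut rank r needs r reductions.
2_0(2) = 2
2_1(2) = 2^2 = 4
2_2(2) = 2^4 = 16
Cut-free depth bound = 16

16


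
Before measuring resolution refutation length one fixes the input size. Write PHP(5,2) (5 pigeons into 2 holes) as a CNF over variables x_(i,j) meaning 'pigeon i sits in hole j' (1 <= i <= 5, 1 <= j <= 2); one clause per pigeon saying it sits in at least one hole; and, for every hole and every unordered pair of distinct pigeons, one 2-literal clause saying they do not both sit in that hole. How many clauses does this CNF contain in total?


PHP(5,2): 5 pigeons, 2 holes, 5*2 = 10 variables.
- pigeon clauses: one per pigeon -> 5 clauses
- hole clauses: 2 holes * C(5,2) = 2 * 10 -> 20 clauses
Total clauses = 5 + 20 = 25

25


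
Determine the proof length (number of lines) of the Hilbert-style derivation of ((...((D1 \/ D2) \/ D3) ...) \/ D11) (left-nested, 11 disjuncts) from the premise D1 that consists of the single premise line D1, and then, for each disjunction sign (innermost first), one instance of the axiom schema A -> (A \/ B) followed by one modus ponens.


Building the left-nested 11-ary disjunction from D1:
- 1 premise line (D1)
- 11 disjuncts means 10 disjunction signs; each needs 1 axiom instance + 1 MP = 2 lines: 2 * 10 = 20
Total = 1 + 20 = 21 lines.

21


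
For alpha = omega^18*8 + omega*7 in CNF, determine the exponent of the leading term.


CNF: omega^18*8 + omega*7
The leading term is omega^18*8, which has exponent 18.

18


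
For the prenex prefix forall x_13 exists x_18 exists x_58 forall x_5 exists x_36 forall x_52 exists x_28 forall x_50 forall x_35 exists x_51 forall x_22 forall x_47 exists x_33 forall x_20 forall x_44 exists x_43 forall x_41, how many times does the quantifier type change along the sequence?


Walk the prefix and count type changes:
  position 1: forall -> exists <-- alternation
  position 2: exists -> exists
  position 3: exists -> forall <-- alternation
  position 4: forall -> exists <-- alternation
  position 5: exists -> forall <-- alternation
  position 6: forall -> exists <-- alternation
  position 7: exists -> forall <-- alternation
  position 8: forall -> forall
  position 9: forall -> exists <-- alternation
  position 10: exists -> forall <-- alternation
  position 11: forall -> forall
  position 12: forall -> exists <-- alternation
  position 13: exists -> forall <-- alternation
  position 14: forall -> forall
  position 15: forall -> exists <-- alternation
  position 16: exists -> forall <-- alternation
Total alternations = 12

12


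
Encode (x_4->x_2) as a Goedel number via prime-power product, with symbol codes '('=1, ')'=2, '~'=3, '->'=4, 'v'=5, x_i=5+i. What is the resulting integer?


Formula: (x_4->x_2)
Symbol codes: [1, 9, 4, 7, 2]
Primes: [2, 3, 5, 7, 11]
p_1^1 = 2^1 = 2
p_2^9 = 3^9 = 19683
p_3^4 = 5^4 = 625
p_4^7 = 7^7 = 823543
p_5^2 = 11^2 = 121
Product = 2451731776436250

2451731776436250


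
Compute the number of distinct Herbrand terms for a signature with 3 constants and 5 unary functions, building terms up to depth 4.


Herbrand terms by depth:
Depth 0: 3 constants
Depth 1: 15 new terms (running total: 18)
Depth 2: 75 new terms (running total: 93)
Depth 3: 375 new terms (running total: 468)
Depth 4: 1875 new terms (running total: 2343)
Total distinct ground terms = 2343

2343


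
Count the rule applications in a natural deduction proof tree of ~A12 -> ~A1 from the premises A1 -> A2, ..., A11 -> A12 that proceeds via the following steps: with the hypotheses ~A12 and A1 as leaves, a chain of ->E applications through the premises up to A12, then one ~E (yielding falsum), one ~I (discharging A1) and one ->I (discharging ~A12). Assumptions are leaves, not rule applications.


From hypothesis A1, 11 ->E steps along the 11 premises yield A12.
~E with hypothesis ~A12 gives falsum (1 node); ~I discharging A1 gives ~A1 (1 node); ->I discharging ~A12 gives the goal (1 node).
Total = 11 + 3 = 14 inference nodes.

14


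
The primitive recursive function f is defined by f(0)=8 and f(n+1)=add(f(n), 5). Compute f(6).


f(0) = 8
f(1) = add(f(0), 5) = add(8, 5) = 13
f(2) = add(f(1), 5) = add(13, 5) = 18
f(3) = add(f(2), 5) = add(18, 5) = 23
f(4) = add(f(3), 5) = add(23, 5) = 28
f(5) = add(f(4), 5) = add(28, 5) = 33
f(6) = add(f(5), 5) = add(33, 5) = 38


38


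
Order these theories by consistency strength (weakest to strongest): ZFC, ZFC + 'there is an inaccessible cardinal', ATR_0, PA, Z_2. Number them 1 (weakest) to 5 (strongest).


Ordering by consistency strength:
1. PA
2. ATR_0
3. Z_2
4. ZFC
5. ZFC + 'there is an inaccessible cardinal'


ZFC=4, ZFC + 'there is an inaccessible cardinal'=5, ATR_0=2, PA=1, Z_2=3


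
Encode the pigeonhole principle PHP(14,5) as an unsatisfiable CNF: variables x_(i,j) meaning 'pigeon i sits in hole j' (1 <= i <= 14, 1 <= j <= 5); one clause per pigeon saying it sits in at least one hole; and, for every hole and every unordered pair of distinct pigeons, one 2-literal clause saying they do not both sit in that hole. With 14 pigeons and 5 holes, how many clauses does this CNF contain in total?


PHP(14,5): 14 pigeons, 5 holes, 14*5 = 70 variables.
- pigeon clauses: one per pigeon -> 14 clauses
- hole clauses: 5 holes * C(14,2) = 5 * 91 -> 455 clauses
Total clauses = 14 + 455 = 469

469


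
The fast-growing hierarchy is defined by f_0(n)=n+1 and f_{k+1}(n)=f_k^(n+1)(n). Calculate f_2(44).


f_2(44) = f_1^45(44)
f_1(m) = 2m + 1.
Iterating: f_1^k(n) = 2^k*(n+1) - 1.
f_2(44) = 2^45*(44+1) - 1 = 35184372088832*45 - 1 = 1583296743997439

1583296743997439


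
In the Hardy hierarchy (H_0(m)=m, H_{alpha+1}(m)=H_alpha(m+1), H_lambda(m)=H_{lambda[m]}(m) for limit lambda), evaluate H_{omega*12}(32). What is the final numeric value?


H_{omega*12}(32):
For the Hardy hierarchy, H_{omega*k}(n) = 2^k * n.
2^12 = 4096.
4096 * 32 = 131072

131072


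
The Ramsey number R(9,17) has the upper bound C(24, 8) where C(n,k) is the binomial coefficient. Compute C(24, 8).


R(9,17) <= C(9+17-2, 9-1) = C(24, 8)
C(24, 8) = 24! / (8! * 16!)
= 735471

735471


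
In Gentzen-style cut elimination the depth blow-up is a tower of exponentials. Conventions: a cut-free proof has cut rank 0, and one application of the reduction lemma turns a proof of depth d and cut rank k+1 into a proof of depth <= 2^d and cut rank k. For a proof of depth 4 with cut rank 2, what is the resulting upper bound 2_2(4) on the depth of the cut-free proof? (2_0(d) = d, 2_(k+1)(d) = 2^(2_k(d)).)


Each rank reduction sends depth d to at most 2^d; cut rank r needs r reductions.
2_0(4) = 4
2_1(4) = 2^4 = 16
2_2(4) = 2^16 = 65536
Cut-free depth bound = 65536

65536


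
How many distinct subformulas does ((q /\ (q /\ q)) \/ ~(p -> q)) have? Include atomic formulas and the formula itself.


Formula: ((q /\ (q /\ q)) \/ ~(p -> q))
Subformulas found:
  1. q
  2. p
  3. (q /\ q)
  4. (p -> q)
  5. ~(p -> q)
  6. (q /\ (q /\ q))
  7. ((q /\ (q /\ q)) \/ ~(p -> q))
Total distinct subformulas = 7

7


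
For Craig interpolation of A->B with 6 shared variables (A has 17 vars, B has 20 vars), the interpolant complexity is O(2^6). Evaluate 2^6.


Shared atoms = 6
Craig interpolant size bound = 2^6
= 64

64


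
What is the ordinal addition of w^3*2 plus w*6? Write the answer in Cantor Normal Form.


Ordinal addition w^3*2 + w*6:
Leading exponent of alpha (3) > leading exponent of beta (1).
Since alpha's term has higher exponent than beta's leading term,
the sum is simply alpha followed by beta.
Result = w^3*2 + w*6

w^3*2 + w*6


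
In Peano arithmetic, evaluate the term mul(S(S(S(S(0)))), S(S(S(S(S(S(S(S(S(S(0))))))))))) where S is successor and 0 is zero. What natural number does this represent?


mul(S^4(0), S^10(0)):
S^4(0) = 4
S^10(0) = 10
4 * 10 = 40

40


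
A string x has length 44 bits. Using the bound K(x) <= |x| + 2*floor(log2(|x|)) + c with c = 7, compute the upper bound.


floor(log2(44)) = 5
2 * 5 = 10
K(x) <= 44 + 10 + 7 = 61

61


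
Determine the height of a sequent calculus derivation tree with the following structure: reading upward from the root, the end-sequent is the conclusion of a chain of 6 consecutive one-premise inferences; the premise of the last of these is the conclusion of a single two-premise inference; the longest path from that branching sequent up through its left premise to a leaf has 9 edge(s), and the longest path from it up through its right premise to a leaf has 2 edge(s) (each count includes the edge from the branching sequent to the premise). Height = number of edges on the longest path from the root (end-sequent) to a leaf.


Longest path through the left premise: 9 edges (measured from the branching sequent)
Longest path through the right premise: 2 edges
Height of the subtree rooted at the branching sequent: max(9, 2) = 9
The branching sequent sits 6 edges above the root (the chain of one-premise inferences), so height = 9 + 6 = 15

15


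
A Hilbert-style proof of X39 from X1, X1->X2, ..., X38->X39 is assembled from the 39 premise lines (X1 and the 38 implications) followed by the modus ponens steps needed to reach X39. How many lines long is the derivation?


We have 39 premise lines: X1 and 38 implications.
Each implication is detached once by MP, giving 38 MP lines.
39 premise lines + 38 MP lines = 77 total lines.

77


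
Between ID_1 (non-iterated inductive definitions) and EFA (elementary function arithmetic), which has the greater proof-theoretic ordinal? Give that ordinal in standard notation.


Proof-theoretic ordinal of ID_1 (non-iterated inductive definitions): psi_0(epsilon_{Omega+1})
Proof-theoretic ordinal of EFA (elementary function arithmetic): omega^3
Comparing: omega^3 < psi_0(epsilon_{Omega+1}).
The larger ordinal is psi_0(epsilon_{Omega+1}) (from ID_1 (non-iterated inductive definitions)).

psi_0(epsilon_{Omega+1})


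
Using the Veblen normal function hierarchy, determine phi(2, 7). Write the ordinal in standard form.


phi(2, 7):
phi(2, beta) = zeta_beta (the beta-th zeta number, fixed point of epsilon).
phi(2, 7) = zeta_7

zeta_7


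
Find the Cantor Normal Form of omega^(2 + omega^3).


omega^(2 + omega^3):
In ordinal addition a term is absorbed by a following term of strictly larger exponent: 0 < 3, so 2 + omega^3 = omega^3.
omega raised to a CNF ordinal is a single CNF term: Result = omega^(omega^3)

omega^(omega^3)


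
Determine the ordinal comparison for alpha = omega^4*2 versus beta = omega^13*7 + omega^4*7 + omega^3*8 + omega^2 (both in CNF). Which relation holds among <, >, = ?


Compare term by term from highest exponent:
alpha = omega^4*2
beta = omega^13*7 + omega^4*7 + omega^3*8 + omega^2
Term 1: alpha has omega^4*2, beta has omega^13*7
Term 2: alpha has omega^0*0, beta has omega^4*7
Term 3: alpha has omega^0*0, beta has omega^3*8
Term 4: alpha has omega^0*0, beta has omega^2*1
Result: alpha < beta

alpha < beta


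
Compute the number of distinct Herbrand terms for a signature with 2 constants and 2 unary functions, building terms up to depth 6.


Herbrand terms by depth:
Depth 0: 2 constants
Depth 1: 4 new terms (running total: 6)
Depth 2: 8 new terms (running total: 14)
Depth 3: 16 new terms (running total: 30)
Depth 4: 32 new terms (running total: 62)
Depth 5: 64 new terms (running total: 126)
Depth 6: 128 new terms (running total: 254)
Total distinct ground terms = 254

254


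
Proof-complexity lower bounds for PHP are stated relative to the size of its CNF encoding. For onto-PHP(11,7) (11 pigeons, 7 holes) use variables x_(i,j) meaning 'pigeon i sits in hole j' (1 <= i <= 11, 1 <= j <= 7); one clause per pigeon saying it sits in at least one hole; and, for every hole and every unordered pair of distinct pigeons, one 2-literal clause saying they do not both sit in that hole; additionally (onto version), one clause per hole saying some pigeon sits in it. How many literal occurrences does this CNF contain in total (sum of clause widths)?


onto-PHP(11,7): 11 pigeons, 7 holes, 11*7 = 77 variables.
- pigeon clauses: one per pigeon -> 11 clauses of width 7 -> 77 literals
- hole clauses: 7 holes * C(11,2) = 7 * 55 -> 385 clauses of width 2 -> 770 literals
- onto clauses: one per hole -> 7 clauses of width 11 -> 77 literals
Total literal occurrences = 77 + 770 + 77 = 924

924


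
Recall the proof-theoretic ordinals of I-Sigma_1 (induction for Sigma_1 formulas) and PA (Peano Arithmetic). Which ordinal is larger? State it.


Proof-theoretic ordinal of I-Sigma_1 (induction for Sigma_1 formulas): omega^omega
Proof-theoretic ordinal of PA (Peano Arithmetic): epsilon_0
Comparing: omega^omega < epsilon_0.
The larger ordinal is epsilon_0 (from PA (Peano Arithmetic)).

epsilon_0


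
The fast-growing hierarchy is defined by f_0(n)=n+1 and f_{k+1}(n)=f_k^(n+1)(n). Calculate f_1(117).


f_1(117) = f_0^118(117)
f_0 adds 1 each time, applied 118 times.
f_1(117) = 117 + 118 = 235

235


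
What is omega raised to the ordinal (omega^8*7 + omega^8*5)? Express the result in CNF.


omega^(omega^8*7 + omega^8*5):
Both terms of the exponent have the same exponent 8, so they merge: omega^8*7 + omega^8*5 = omega^8*(7+5) = omega^8*12.
omega raised to a CNF ordinal is a single CNF term: Result = omega^(omega^8*12)

omega^(omega^8*12)


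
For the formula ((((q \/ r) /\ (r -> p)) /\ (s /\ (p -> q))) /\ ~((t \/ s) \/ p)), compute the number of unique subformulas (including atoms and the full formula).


Formula: ((((q \/ r) /\ (r -> p)) /\ (s /\ (p -> q))) /\ ~((t \/ s) \/ p))
Subformulas found:
  1. q
  2. s
  3. r
  4. t
  5. p
  6. (q \/ r)
  7. (t \/ s)
  8. (r -> p)
  9. (p -> q)
  10. ((t \/ s) \/ p)
  11. (s /\ (p -> q))
  12. ~((t \/ s) \/ p)
  13. ((q \/ r) /\ (r -> p))
  14. (((q \/ r) /\ (r -> p)) /\ (s /\ (p -> q)))
  15. ((((q \/ r) /\ (r -> p)) /\ (s /\ (p -> q))) /\ ~((t \/ s) \/ p))
Total distinct subformulas = 15

15


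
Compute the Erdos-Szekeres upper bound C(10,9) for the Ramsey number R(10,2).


R(10,2) <= C(10+2-2, 10-1) = C(10, 9)
C(10, 9) = 10! / (9! * 1!)
= 10

10


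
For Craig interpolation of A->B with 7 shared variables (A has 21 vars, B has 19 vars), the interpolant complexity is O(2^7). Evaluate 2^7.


Shared atoms = 7
Craig interpolant size bound = 2^7
= 128

128


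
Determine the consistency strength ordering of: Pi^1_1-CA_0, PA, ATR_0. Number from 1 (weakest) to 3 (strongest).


Ordering by consistency strength:
1. PA
2. ATR_0
3. Pi^1_1-CA_0


Pi^1_1-CA_0=3, PA=1, ATR_0=2


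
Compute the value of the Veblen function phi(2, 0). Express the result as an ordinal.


phi(2, 0):
phi(2, beta) = zeta_beta (the beta-th zeta number, fixed point of epsilon).
phi(2, 0) = zeta_0

zeta_0


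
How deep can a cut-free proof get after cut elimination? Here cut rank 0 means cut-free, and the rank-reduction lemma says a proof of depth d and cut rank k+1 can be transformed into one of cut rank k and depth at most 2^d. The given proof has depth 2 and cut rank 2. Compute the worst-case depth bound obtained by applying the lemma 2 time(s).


Each rank reduction sends depth d to at most 2^d; cut rank r needs r reductions.
2_0(2) = 2
2_1(2) = 2^2 = 4
2_2(2) = 2^4 = 16
Cut-free depth bound = 16

16


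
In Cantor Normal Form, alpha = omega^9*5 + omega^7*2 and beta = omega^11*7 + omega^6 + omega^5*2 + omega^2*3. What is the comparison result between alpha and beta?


Compare term by term from highest exponent:
alpha = omega^9*5 + omega^7*2
beta = omega^11*7 + omega^6 + omega^5*2 + omega^2*3
Term 1: alpha has omega^9*5, beta has omega^11*7
Term 2: alpha has omega^7*2, beta has omega^6*1
Term 3: alpha has omega^0*0, beta has omega^5*2
Term 4: alpha has omega^0*0, beta has omega^2*3
Result: alpha < beta

alpha < beta


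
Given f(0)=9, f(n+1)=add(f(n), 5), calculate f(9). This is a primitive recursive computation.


f(0) = 9
f(1) = add(f(0), 5) = add(9, 5) = 14
f(2) = add(f(1), 5) = add(14, 5) = 19
f(3) = add(f(2), 5) = add(19, 5) = 24
f(4) = add(f(3), 5) = add(24, 5) = 29
f(5) = add(f(4), 5) = add(29, 5) = 34
f(6) = add(f(5), 5) = add(34, 5) = 39
f(7) = add(f(6), 5) = add(39, 5) = 44
f(8) = add(f(7), 5) = add(44, 5) = 49
f(9) = add(f(8), 5) = add(49, 5) = 54


54


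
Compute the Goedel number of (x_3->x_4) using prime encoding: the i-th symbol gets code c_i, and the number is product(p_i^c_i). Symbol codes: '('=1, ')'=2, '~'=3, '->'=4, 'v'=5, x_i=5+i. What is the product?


Formula: (x_3->x_4)
Symbol codes: [1, 8, 4, 9, 2]
Primes: [2, 3, 5, 7, 11]
p_1^1 = 2^1 = 2
p_2^8 = 3^8 = 6561
p_3^4 = 5^4 = 625
p_4^9 = 7^9 = 40353607
p_5^2 = 11^2 = 121
Product = 40044952348458750

40044952348458750


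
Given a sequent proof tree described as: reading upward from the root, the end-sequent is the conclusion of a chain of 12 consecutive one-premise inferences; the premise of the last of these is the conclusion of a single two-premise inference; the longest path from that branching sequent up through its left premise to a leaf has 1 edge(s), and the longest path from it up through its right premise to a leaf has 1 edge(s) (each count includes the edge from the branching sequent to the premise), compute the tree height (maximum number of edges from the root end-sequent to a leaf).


Longest path through the left premise: 1 edges (measured from the branching sequent)
Longest path through the right premise: 1 edges
Height of the subtree rooted at the branching sequent: max(1, 1) = 1
The branching sequent sits 12 edges above the root (the chain of one-premise inferences), so height = 1 + 12 = 13

13


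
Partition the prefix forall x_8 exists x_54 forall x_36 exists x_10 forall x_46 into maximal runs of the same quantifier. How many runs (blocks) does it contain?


Alternations = 4.
Blocks = alternations + 1 = 5

5


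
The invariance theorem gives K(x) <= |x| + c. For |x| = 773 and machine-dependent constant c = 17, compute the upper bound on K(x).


K(x) <= |x| + c = 773 + 17 = 790

790


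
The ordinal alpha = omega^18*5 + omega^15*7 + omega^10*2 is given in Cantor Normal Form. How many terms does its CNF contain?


CNF: omega^18*5 + omega^15*7 + omega^10*2
Count the summands separated by '+':
  term 1: omega^18*5
  term 2: omega^15*7
  term 3: omega^10*2
Total terms = 3

3


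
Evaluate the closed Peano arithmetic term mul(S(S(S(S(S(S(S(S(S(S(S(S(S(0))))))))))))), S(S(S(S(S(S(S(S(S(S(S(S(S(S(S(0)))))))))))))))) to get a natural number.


mul(S^13(0), S^15(0)):
S^13(0) = 13
S^15(0) = 15
13 * 15 = 195

195


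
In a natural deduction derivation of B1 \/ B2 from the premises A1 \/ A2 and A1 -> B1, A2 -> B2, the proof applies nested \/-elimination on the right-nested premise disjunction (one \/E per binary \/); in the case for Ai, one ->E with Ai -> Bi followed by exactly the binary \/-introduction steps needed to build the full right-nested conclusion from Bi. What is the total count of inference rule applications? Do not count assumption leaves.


Constructive dilemma with 2 branches, all disjunctions right-nested:
- \/E: the premise has 1 binary \/, each eliminated once: 1 nodes.
- ->E: one per case (Ai with Ai -> Bi gives Bi): 2 nodes.
- \/I: in case i < n, Bi needs 1 step to form Bi \/ (B(i+1) \/ ...) and then i-1 steps to prepend B(i-1), ..., B1, i.e. i steps; in case i = n, B2 needs 1 prepend steps.
  \/I total = (1 + 2 + ... + 1) + 1 = 1 + 1 = 2 nodes.
Total = 1 + 2 + 2 = 5

5


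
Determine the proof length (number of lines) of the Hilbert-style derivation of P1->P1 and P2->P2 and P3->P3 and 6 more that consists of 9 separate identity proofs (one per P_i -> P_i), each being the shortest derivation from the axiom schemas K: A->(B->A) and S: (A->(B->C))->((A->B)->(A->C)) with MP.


The shortest proof of A->A from K and S in the Hilbert calculus has exactly 5 lines:
(1) K instance A->((A->A)->A), (2) S instance, (3) MP on 1,2, (4) K instance A->(A->A), (5) MP on 3,4.
For 9 independent identities: 9 * 5 = 45 lines total.

45


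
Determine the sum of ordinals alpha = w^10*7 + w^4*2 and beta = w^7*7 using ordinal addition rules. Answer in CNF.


Ordinal addition (w^10*7 + w^4*2) + w^7*7:
alpha's leading term has exponent 10 > beta's exponent 7, so it survives.
alpha's tail term has exponent 4 < beta's exponent 7, so it is absorbed by beta.
In ordinal addition, any term followed by a strictly larger-exponent term is absorbed.
Result = w^10*7 + w^7*7

w^10*7 + w^7*7


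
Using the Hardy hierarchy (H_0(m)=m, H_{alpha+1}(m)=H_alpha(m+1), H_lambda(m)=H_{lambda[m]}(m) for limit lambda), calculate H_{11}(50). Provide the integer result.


H_11(50):
For finite ordinals k, H_k(n) = n + k (each successor step adds 1).
H_11(50) = 50 + 11 = 61

61


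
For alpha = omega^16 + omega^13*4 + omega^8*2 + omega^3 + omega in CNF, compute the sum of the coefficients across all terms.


CNF: omega^16 + omega^13*4 + omega^8*2 + omega^3 + omega
Coefficients: 1 + 4 + 2 + 1 + 1 = 9

9


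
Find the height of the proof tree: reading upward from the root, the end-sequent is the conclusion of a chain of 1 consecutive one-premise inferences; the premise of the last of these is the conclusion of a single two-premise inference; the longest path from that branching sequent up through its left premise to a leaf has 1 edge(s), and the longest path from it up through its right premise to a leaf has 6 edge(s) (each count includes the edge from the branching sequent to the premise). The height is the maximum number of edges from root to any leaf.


Longest path through the left premise: 1 edges (measured from the branching sequent)
Longest path through the right premise: 6 edges
Height of the subtree rooted at the branching sequent: max(1, 6) = 6
The branching sequent sits 1 edges above the root (the chain of one-premise inferences), so height = 6 + 1 = 7

7


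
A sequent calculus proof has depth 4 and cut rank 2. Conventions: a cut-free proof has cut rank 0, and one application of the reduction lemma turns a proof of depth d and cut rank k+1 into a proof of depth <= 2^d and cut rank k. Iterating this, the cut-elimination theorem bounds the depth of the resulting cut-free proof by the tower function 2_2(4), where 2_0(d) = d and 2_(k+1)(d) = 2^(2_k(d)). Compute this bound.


Each rank reduction sends depth d to at most 2^d; cut rank r needs r reductions.
2_0(4) = 4
2_1(4) = 2^4 = 16
2_2(4) = 2^16 = 65536
Cut-free depth bound = 65536

65536


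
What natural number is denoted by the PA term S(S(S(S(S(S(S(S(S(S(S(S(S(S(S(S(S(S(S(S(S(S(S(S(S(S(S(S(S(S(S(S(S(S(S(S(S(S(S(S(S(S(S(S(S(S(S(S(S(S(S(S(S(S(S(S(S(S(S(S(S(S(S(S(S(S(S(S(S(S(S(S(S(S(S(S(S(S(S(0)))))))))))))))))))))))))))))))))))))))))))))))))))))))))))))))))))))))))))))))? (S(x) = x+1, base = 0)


Counting successors applied to 0:
79 applications of S to 0 = 79

79


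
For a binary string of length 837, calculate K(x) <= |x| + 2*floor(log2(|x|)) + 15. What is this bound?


floor(log2(837)) = 9
2 * 9 = 18
K(x) <= 837 + 18 + 15 = 870

870


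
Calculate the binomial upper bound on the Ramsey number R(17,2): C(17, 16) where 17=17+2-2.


R(17,2) <= C(17+2-2, 17-1) = C(17, 16)
C(17, 16) = 17! / (16! * 1!)
= 17

17


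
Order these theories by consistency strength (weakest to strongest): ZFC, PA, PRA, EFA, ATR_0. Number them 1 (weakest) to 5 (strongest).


Ordering by consistency strength:
1. EFA
2. PRA
3. PA
4. ATR_0
5. ZFC


ZFC=5, PA=3, PRA=2, EFA=1, ATR_0=4


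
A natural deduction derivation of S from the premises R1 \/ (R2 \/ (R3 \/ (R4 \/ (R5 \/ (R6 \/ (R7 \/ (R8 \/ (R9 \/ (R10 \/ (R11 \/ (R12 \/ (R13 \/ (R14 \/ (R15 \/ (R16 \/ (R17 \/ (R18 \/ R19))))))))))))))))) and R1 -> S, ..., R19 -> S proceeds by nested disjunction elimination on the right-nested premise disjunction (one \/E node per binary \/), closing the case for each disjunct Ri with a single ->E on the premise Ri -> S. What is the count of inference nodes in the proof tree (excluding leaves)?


The premise R1 \/ (R2 \/ (R3 \/ (R4 \/ (R5 \/ (R6 \/ (R7 \/ (R8 \/ (R9 \/ (R10 \/ (R11 \/ (R12 \/ (R13 \/ (R14 \/ (R15 \/ (R16 \/ (R17 \/ (R18 \/ R19))))))))))))))))) contains 19 disjuncts, hence 18 binary \/ connectives.
- Each binary \/ is eliminated once: 18 \/E nodes.
- Each of the 19 cases Ri derives S by one ->E with Ri -> S: 19 ->E nodes.
Total = 18 + 19 = 37

37


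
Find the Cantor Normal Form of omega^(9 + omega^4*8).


omega^(9 + omega^4*8):
In ordinal addition a term is absorbed by a following term of strictly larger exponent: 0 < 4, so 9 + omega^4*8 = omega^4*8.
omega raised to a CNF ordinal is a single CNF term: Result = omega^(omega^4*8)

omega^(omega^4*8)


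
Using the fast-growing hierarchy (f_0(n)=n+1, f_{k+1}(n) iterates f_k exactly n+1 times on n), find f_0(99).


f_0(99) = 99 + 1 = 100

100


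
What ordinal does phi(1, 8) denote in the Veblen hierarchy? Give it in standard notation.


phi(1, 8):
phi(1, beta) = epsilon_beta (the beta-th epsilon number).
phi(1, 8) = epsilon_8

epsilon_8


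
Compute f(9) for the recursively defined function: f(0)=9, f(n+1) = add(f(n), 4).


f(0) = 9
f(1) = add(f(0), 4) = add(9, 4) = 13
f(2) = add(f(1), 4) = add(13, 4) = 17
f(3) = add(f(2), 4) = add(17, 4) = 21
f(4) = add(f(3), 4) = add(21, 4) = 25
f(5) = add(f(4), 4) = add(25, 4) = 29
f(6) = add(f(5), 4) = add(29, 4) = 33
f(7) = add(f(6), 4) = add(33, 4) = 37
f(8) = add(f(7), 4) = add(37, 4) = 41
f(9) = add(f(8), 4) = add(41, 4) = 45


45


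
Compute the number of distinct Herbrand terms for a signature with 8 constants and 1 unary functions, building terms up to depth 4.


Herbrand terms by depth:
Depth 0: 8 constants
Depth 1: 8 new terms (running total: 16)
Depth 2: 8 new terms (running total: 24)
Depth 3: 8 new terms (running total: 32)
Depth 4: 8 new terms (running total: 40)
Total distinct ground terms = 40

40


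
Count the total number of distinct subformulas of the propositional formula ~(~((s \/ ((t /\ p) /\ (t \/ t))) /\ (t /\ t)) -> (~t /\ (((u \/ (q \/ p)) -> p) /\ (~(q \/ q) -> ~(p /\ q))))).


Formula: ~(~((s \/ ((t /\ p) /\ (t \/ t))) /\ (t /\ t)) -> (~t /\ (((u \/ (q \/ p)) -> p) /\ (~(q \/ q) -> ~(p /\ q)))))
Subformulas found:
  1. q
  2. u
  3. s
  4. t
  5. p
  6. ~t
  7. (q \/ p)
  8. (t \/ t)
  9. (p /\ q)
  10. (t /\ t)
  11. (q \/ q)
  12. (t /\ p)
  13. ~(q \/ q)
  14. ~(p /\ q)
  15. (u \/ (q \/ p))
  16. ((t /\ p) /\ (t \/ t))
  17. ((u \/ (q \/ p)) -> p)
  18. (~(q \/ q) -> ~(p /\ q))
  19. (s \/ ((t /\ p) /\ (t \/ t)))
  20. ((s \/ ((t /\ p) /\ (t \/ t))) /\ (t /\ t))
  21. ~((s \/ ((t /\ p) /\ (t \/ t))) /\ (t /\ t))
  22. (((u \/ (q \/ p)) -> p) /\ (~(q \/ q) -> ~(p /\ q)))
  23. (~t /\ (((u \/ (q \/ p)) -> p) /\ (~(q \/ q) -> ~(p /\ q))))
  24. (~((s \/ ((t /\ p) /\ (t \/ t))) /\ (t /\ t)) -> (~t /\ (((u \/ (q \/ p)) -> p) /\ (~(q \/ q) -> ~(p /\ q)))))
  25. ~(~((s \/ ((t /\ p) /\ (t \/ t))) /\ (t /\ t)) -> (~t /\ (((u \/ (q \/ p)) -> p) /\ (~(q \/ q) -> ~(p /\ q)))))
Total distinct subformulas = 25

25


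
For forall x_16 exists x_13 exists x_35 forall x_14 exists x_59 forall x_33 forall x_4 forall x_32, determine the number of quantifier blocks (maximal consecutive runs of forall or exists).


Alternations = 4.
Blocks = alternations + 1 = 5

5


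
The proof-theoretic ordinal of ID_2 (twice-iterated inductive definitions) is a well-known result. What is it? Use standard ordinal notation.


The proof-theoretic ordinal of ID_2 (twice-iterated inductive definitions) is a standard result in ordinal analysis.
This ordinal is the supremum of order types of primitive recursive well-orderings
that the theory can prove to be well-ordered.
For ID_2 (twice-iterated inductive definitions), the proof-theoretic ordinal is psi_0(epsilon_{Omega_2+1}).

psi_0(epsilon_{Omega_2+1})


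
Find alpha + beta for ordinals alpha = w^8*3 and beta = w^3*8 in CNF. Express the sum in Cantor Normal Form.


Ordinal addition w^8*3 + w^3*8:
Leading exponent of alpha (8) > leading exponent of beta (3).
Since alpha's term has higher exponent than beta's leading term,
the sum is simply alpha followed by beta.
Result = w^8*3 + w^3*8

w^8*3 + w^3*8


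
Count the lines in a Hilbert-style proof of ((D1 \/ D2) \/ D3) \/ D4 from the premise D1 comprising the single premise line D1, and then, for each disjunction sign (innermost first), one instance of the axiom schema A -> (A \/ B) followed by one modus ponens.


Building the left-nested 4-ary disjunction from D1:
- 1 premise line (D1)
- 4 disjuncts means 3 disjunction signs; each needs 1 axiom instance + 1 MP = 2 lines: 2 * 3 = 6
Total = 1 + 6 = 7 lines.

7


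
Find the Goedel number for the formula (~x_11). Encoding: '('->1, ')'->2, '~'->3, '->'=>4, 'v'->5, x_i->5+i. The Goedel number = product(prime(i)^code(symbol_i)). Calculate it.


Formula: (~x_11)
Symbol codes: [1, 3, 16, 2]
Primes: [2, 3, 5, 7]
p_1^1 = 2^1 = 2
p_2^3 = 3^3 = 27
p_3^16 = 5^16 = 152587890625
p_4^2 = 7^2 = 49
Product = 403747558593750

403747558593750


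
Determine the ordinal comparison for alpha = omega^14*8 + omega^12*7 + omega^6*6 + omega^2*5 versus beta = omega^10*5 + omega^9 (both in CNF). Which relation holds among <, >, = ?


Compare term by term from highest exponent:
alpha = omega^14*8 + omega^12*7 + omega^6*6 + omega^2*5
beta = omega^10*5 + omega^9
Term 1: alpha has omega^14*8, beta has omega^10*5
Term 2: alpha has omega^12*7, beta has omega^9*1
Term 3: alpha has omega^6*6, beta has omega^0*0
Term 4: alpha has omega^2*5, beta has omega^0*0
Result: alpha > beta

alpha > beta


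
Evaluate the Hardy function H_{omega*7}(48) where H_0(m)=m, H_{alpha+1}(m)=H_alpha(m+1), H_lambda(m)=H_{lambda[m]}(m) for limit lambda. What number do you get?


H_{omega*7}(48):
For the Hardy hierarchy, H_{omega*k}(n) = 2^k * n.
2^7 = 128.
128 * 48 = 6144

6144


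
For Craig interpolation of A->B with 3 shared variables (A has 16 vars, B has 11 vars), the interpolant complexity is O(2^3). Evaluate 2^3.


Shared atoms = 3
Craig interpolant size bound = 2^3
= 8

8


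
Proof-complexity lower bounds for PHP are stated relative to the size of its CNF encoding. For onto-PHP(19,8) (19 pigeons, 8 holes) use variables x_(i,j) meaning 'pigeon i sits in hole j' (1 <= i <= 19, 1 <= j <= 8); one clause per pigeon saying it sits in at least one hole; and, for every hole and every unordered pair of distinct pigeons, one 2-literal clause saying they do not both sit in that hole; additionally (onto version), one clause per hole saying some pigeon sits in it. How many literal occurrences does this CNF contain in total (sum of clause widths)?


onto-PHP(19,8): 19 pigeons, 8 holes, 19*8 = 152 variables.
- pigeon clauses: one per pigeon -> 19 clauses of width 8 -> 152 literals
- hole clauses: 8 holes * C(19,2) = 8 * 171 -> 1368 clauses of width 2 -> 2736 literals
- onto clauses: one per hole -> 8 clauses of width 19 -> 152 literals
Total literal occurrences = 152 + 2736 + 152 = 3040

3040


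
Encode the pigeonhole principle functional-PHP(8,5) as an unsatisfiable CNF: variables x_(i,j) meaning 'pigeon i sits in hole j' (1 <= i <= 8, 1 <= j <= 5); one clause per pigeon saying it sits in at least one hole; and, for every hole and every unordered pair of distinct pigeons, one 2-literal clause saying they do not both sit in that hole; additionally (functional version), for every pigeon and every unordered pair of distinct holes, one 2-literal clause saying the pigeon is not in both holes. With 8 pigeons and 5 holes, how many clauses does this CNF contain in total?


functional-PHP(8,5): 8 pigeons, 5 holes, 8*5 = 40 variables.
- pigeon clauses: one per pigeon -> 8 clauses
- hole clauses: 5 holes * C(8,2) = 5 * 28 -> 140 clauses
- functional clauses: 8 pigeons * C(5,2) = 8 * 10 -> 80 clauses
Total clauses = 8 + 140 + 80 = 228

228


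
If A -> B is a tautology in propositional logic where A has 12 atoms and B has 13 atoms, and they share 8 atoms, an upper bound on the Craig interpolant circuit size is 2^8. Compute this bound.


Shared atoms = 8
Craig interpolant size bound = 2^8
= 256

256


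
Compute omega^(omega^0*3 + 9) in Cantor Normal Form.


omega^(omega^0*3 + 9):
omega^0 = 1, so the exponent is 3 + 9 = 12 (finite ordinal addition).
Result = omega^12, already a single CNF term.

omega^12


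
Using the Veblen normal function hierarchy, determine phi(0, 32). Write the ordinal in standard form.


phi(0, 32):
phi(0, beta) = omega^beta by definition.
phi(0, 32) = omega^32

omega^32


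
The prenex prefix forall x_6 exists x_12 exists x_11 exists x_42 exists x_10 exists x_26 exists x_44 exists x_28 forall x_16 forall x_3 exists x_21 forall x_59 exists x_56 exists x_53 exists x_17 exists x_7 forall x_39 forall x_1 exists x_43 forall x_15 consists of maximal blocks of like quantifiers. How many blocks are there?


Alternations = 8.
Blocks = alternations + 1 = 9

9


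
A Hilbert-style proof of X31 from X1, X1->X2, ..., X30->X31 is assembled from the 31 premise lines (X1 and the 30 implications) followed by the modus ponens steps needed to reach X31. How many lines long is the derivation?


We have 31 premise lines: X1 and 30 implications.
Each implication is detached once by MP, giving 30 MP lines.
31 premise lines + 30 MP lines = 61 total lines.

61


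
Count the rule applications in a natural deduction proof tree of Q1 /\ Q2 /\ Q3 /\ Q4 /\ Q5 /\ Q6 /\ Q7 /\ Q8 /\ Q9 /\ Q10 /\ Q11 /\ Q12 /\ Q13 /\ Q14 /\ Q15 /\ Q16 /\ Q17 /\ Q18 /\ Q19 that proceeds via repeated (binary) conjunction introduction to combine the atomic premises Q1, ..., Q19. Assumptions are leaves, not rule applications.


The target conjunction has 19 conjuncts, i.e. 18 binary /\ connectives.
Each conjunction-intro joins two pieces, so 19 atoms require 19-1 = 18 applications.
Total inference nodes = 18

18


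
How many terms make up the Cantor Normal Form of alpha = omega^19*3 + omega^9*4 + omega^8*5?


CNF: omega^19*3 + omega^9*4 + omega^8*5
Count the summands separated by '+':
  term 1: omega^19*3
  term 2: omega^9*4
  term 3: omega^8*5
Total terms = 3

3


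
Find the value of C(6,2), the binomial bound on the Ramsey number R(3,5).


R(3,5) <= C(3+5-2, 3-1) = C(6, 2)
C(6, 2) = 6! / (2! * 4!)
= 15

15


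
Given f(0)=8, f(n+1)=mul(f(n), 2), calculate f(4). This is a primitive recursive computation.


f(0) = 8
f(1) = mul(f(0), 2) = mul(8, 2) = 16
f(2) = mul(f(1), 2) = mul(16, 2) = 32
f(3) = mul(f(2), 2) = mul(32, 2) = 64
f(4) = mul(f(3), 2) = mul(64, 2) = 128


128


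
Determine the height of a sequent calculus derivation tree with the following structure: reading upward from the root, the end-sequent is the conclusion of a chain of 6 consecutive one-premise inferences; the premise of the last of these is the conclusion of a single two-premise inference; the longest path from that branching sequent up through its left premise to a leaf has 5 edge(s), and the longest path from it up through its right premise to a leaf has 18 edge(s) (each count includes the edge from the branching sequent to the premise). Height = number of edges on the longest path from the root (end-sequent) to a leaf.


Longest path through the left premise: 5 edges (measured from the branching sequent)
Longest path through the right premise: 18 edges
Height of the subtree rooted at the branching sequent: max(5, 18) = 18
The branching sequent sits 6 edges above the root (the chain of one-premise inferences), so height = 18 + 6 = 24

24


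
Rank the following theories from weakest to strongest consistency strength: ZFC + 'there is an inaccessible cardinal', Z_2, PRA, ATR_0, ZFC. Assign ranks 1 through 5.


Ordering by consistency strength:
1. PRA
2. ATR_0
3. Z_2
4. ZFC
5. ZFC + 'there is an inaccessible cardinal'


ZFC + 'there is an inaccessible cardinal'=5, Z_2=3, PRA=1, ATR_0=2, ZFC=4


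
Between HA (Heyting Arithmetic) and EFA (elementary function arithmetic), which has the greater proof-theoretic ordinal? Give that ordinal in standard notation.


Proof-theoretic ordinal of HA (Heyting Arithmetic): epsilon_0
Proof-theoretic ordinal of EFA (elementary function arithmetic): omega^3
Comparing: omega^3 < epsilon_0.
The larger ordinal is epsilon_0 (from HA (Heyting Arithmetic)).

epsilon_0


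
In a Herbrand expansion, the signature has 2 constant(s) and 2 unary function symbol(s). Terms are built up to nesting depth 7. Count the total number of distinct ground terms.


Herbrand terms by depth:
Depth 0: 2 constants
Depth 1: 4 new terms (running total: 6)
Depth 2: 8 new terms (running total: 14)
Depth 3: 16 new terms (running total: 30)
Depth 4: 32 new terms (running total: 62)
Depth 5: 64 new terms (running total: 126)
Depth 6: 128 new terms (running total: 254)
Depth 7: 256 new terms (running total: 510)
Total distinct ground terms = 510

510


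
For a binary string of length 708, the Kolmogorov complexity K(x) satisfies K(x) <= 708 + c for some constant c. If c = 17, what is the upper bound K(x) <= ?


K(x) <= |x| + c = 708 + 17 = 725

725


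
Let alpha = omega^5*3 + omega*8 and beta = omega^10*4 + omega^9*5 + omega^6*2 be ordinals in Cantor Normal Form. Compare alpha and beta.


Compare term by term from highest exponent:
alpha = omega^5*3 + omega*8
beta = omega^10*4 + omega^9*5 + omega^6*2
Term 1: alpha has omega^5*3, beta has omega^10*4
Term 2: alpha has omega^1*8, beta has omega^9*5
Term 3: alpha has omega^0*0, beta has omega^6*2
Result: alpha < beta

alpha < beta
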